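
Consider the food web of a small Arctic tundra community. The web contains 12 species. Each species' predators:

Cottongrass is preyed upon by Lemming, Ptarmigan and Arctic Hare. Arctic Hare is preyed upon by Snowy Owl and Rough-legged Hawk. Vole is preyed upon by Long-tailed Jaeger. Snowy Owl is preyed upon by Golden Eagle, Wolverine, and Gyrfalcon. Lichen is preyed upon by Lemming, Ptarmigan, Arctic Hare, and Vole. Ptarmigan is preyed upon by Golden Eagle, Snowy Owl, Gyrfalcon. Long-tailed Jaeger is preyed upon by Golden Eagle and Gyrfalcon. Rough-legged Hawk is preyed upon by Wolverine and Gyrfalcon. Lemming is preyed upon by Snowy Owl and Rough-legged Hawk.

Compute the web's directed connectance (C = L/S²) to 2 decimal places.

The web has S = 12 species and L = 22 feeding links.
C = L / S² = 22 / 144 = 0.1528 ≈ 0.15.

C = 0.15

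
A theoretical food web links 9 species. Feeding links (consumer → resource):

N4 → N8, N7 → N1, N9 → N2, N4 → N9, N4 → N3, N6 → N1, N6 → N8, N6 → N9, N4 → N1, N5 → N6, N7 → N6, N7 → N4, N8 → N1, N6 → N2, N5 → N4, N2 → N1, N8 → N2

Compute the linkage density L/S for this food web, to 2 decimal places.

There are L = 17 links among S = 9 species.
L/S = 17/9 = 1.8889 ≈ 1.89.

L/S = 1.89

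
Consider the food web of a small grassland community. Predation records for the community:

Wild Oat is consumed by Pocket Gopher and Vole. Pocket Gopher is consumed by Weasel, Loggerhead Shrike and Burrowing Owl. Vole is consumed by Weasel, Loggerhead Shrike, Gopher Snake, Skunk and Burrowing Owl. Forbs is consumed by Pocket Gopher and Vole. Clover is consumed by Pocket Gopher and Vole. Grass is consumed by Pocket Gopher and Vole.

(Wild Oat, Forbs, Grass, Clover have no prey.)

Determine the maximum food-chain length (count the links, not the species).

2 links

One longest chain: Wild Oat → Vole → Skunk.
It has 3 species and 2 links.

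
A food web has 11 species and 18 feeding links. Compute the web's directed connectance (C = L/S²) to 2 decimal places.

C = 0.15

The web has S = 11 species and L = 18 feeding links.
C = L / S² = 18 / 121 = 0.1488 ≈ 0.15.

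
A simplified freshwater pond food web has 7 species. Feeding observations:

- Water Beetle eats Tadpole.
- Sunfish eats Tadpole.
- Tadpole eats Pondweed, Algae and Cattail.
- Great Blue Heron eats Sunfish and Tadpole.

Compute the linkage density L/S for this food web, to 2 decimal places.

L/S = 1.00

There are L = 7 links among S = 7 species.
L/S = 7/7 = 1.0000 ≈ 1.00.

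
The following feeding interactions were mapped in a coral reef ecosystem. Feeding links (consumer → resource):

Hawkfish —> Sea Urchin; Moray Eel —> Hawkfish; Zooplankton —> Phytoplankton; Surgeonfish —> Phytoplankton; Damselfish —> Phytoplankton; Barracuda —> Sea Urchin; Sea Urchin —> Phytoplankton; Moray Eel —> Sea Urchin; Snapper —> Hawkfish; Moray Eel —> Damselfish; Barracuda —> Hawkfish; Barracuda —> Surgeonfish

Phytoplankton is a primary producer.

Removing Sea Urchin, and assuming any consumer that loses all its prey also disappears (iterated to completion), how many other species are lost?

2

Remove Sea Urchin.
Round 1: Hawkfish (all prey gone) → extinct.
Round 2: Snapper (all prey gone) → extinct.
No further losses. Total secondary extinctions: 2.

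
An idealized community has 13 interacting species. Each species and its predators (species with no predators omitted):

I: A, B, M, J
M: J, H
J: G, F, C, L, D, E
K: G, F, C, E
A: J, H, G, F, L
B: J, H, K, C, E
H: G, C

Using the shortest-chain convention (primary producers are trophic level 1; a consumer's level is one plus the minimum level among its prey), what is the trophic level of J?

I is a producer → level 1.
J eats I → level 2.

Trophic level 2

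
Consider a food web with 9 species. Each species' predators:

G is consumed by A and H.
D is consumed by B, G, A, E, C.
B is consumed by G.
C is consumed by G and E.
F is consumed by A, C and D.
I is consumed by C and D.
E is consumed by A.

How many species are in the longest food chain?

5 species

One longest chain: I → D → C → G → A.
It has 5 species and 4 links.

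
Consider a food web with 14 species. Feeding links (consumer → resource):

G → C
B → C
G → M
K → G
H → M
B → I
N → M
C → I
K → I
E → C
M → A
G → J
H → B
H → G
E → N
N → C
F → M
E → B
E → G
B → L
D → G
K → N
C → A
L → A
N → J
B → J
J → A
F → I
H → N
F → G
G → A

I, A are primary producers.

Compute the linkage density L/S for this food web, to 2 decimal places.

There are L = 31 links among S = 14 species.
L/S = 31/14 = 2.2143 ≈ 2.21.

L/S = 2.21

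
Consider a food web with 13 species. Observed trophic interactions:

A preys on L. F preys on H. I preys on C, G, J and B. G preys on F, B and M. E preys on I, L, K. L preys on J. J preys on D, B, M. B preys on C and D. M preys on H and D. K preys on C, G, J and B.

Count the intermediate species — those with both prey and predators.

8

Intermediate species (has both prey and predators): M, B, F, J, G, I, L, K.
Count: 8.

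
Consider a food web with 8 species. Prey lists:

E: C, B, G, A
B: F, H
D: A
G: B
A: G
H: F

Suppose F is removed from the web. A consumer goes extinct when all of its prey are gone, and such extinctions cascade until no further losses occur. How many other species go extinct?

5

Remove F.
Round 1: H (all prey gone) → extinct.
Round 2: B (all prey gone) → extinct.
Round 3: G (all prey gone) → extinct.
Round 4: A (all prey gone) → extinct.
Round 5: D (all prey gone) → extinct.
No further losses. Total secondary extinctions: 5.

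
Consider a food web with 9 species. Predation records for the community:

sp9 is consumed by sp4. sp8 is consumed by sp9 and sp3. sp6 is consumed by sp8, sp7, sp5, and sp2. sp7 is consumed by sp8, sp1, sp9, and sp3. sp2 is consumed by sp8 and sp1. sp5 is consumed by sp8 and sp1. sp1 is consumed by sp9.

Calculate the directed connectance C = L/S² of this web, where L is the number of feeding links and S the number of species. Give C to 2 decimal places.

The web has S = 9 species and L = 16 feeding links.
C = L / S² = 16 / 81 = 0.1975 ≈ 0.20.

C = 0.20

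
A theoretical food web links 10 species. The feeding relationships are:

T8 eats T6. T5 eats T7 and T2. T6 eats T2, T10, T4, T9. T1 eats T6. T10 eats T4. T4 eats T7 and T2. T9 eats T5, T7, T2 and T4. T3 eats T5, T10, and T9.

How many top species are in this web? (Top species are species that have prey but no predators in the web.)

Top species (has prey, but nothing eats it): T3, T8, T1.
Count: 3.

3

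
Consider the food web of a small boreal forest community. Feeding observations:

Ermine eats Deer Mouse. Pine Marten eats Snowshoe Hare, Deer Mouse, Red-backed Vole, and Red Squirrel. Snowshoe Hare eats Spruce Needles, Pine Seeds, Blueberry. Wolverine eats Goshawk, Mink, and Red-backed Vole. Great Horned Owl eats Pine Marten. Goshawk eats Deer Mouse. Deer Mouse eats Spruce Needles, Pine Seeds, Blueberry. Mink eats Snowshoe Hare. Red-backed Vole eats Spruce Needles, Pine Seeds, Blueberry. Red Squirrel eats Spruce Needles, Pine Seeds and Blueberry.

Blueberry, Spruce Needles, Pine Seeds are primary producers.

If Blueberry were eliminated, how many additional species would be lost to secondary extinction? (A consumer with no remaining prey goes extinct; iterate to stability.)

Remove Blueberry.
Every predator of it retains at least one other prey: Snowshoe Hare still has Spruce Needles, Pine Seeds; Deer Mouse still has Spruce Needles, Pine Seeds; Red Squirrel still has Spruce Needles, Pine Seeds; Red-backed Vole still has Spruce Needles, Pine Seeds.
No consumer loses all prey, so no secondary extinctions occur.

0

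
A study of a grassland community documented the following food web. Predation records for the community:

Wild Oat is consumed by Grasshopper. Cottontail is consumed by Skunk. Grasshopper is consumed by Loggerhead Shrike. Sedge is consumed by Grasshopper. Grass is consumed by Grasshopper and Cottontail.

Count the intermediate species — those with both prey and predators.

Intermediate species (has both prey and predators): Cottontail, Grasshopper.
Count: 2.

2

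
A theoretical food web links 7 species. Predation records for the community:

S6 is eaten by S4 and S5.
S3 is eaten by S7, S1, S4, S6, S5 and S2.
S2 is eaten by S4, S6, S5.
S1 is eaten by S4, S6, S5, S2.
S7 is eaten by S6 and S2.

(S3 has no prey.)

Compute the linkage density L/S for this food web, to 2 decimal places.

L/S = 2.43

There are L = 17 links among S = 7 species.
L/S = 17/7 = 2.4286 ≈ 2.43.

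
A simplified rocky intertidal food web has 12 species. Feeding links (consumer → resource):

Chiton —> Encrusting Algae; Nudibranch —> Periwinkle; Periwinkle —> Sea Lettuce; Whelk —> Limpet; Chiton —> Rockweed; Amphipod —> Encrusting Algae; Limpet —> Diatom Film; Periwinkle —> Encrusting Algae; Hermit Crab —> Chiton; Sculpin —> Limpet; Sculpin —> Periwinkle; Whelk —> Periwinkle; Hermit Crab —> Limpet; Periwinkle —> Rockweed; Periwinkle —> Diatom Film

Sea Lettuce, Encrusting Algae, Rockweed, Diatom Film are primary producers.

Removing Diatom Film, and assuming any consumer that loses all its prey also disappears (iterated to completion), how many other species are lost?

1

Remove Diatom Film.
Round 1: Limpet (all prey gone) → extinct.
No further losses. Total secondary extinctions: 1.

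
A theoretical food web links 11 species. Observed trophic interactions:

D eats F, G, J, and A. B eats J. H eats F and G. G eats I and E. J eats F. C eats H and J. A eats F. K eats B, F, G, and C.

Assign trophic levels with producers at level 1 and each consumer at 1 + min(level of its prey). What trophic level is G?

Trophic level 2

I is a producer → level 1.
G eats I → level 2.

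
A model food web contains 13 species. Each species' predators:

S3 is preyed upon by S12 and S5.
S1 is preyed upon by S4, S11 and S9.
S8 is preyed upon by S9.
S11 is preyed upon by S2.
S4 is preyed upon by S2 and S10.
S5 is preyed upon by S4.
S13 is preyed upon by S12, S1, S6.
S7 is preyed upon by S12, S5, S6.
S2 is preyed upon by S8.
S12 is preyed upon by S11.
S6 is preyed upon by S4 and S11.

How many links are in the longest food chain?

One longest chain: S13 → S1 → S4 → S2 → S8 → S9.
It has 6 species and 5 links.

5 links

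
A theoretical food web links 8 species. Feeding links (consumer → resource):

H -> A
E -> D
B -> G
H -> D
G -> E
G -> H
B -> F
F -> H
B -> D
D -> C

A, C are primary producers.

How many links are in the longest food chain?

4 links

One longest chain: C → D → H → F → B.
It has 5 species and 4 links.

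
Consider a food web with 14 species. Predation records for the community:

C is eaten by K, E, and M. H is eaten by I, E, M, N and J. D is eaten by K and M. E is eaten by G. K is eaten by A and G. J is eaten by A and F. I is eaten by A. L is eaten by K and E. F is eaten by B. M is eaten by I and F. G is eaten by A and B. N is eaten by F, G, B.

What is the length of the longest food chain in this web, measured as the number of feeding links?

3 links

One longest chain: C → M → I → A.
It has 4 species and 3 links.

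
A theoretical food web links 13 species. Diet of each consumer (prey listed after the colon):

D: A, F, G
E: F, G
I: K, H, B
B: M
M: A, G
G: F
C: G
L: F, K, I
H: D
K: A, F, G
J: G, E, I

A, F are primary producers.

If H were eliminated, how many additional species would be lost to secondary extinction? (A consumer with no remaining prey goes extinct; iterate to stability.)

0

Remove H.
Every predator of it retains at least one other prey: I still has K, B.
No consumer loses all prey, so no secondary extinctions occur.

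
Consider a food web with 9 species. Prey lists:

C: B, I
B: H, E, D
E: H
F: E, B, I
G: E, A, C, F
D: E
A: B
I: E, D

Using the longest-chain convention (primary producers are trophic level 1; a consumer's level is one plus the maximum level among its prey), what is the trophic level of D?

H is a producer → level 1.
E eats H → level 2.
D eats E → level 3.

Trophic level 3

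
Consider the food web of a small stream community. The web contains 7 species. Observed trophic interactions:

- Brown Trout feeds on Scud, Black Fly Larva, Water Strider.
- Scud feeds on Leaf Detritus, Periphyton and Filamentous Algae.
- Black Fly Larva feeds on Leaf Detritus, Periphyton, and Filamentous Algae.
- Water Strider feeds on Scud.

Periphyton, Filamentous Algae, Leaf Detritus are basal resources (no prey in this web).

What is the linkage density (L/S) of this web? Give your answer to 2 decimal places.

There are L = 10 links among S = 7 species.
L/S = 10/7 = 1.4286 ≈ 1.43.

L/S = 1.43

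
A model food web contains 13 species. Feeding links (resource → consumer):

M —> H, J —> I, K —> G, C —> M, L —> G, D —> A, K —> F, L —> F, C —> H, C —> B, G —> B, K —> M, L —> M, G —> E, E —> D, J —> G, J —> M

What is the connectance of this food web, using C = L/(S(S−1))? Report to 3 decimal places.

C = 0.109

The web has S = 13 species and L = 17 feeding links.
C = L / (S(S−1)) = 17 / 156 = 0.1090 ≈ 0.109.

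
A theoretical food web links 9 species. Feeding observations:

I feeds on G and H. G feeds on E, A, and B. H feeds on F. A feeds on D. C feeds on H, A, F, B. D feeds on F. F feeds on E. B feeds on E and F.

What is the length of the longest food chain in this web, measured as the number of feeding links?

5 links

One longest chain: E → F → D → A → G → I.
It has 6 species and 5 links.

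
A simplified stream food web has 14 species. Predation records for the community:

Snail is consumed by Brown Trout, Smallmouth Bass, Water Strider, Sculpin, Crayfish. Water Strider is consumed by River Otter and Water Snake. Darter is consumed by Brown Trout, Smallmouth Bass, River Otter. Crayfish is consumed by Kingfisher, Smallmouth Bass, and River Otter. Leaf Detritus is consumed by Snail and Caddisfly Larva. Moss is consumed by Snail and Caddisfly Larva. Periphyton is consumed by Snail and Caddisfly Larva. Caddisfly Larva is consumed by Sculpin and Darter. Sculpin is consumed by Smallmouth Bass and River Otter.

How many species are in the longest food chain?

One longest chain: Periphyton → Snail → Water Strider → River Otter.
It has 4 species and 3 links.

4 species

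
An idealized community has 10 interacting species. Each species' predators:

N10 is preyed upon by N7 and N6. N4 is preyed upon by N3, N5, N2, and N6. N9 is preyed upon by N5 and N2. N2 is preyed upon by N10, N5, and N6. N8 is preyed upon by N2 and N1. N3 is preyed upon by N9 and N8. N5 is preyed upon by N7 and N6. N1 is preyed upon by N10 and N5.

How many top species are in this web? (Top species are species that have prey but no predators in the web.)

Top species (has prey, but nothing eats it): N6, N7.
Count: 2.

2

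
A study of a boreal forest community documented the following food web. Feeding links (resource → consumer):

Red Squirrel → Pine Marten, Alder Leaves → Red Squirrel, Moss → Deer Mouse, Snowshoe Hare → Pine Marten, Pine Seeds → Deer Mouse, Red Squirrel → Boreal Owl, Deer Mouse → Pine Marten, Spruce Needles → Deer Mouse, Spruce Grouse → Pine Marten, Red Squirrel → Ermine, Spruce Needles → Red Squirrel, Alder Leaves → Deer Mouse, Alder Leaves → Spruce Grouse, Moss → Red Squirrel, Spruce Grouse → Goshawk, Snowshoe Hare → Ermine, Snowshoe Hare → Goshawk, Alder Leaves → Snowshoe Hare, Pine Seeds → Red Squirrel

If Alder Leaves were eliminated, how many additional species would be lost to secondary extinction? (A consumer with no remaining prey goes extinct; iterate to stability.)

Remove Alder Leaves.
Round 1: Spruce Grouse (all prey gone), Snowshoe Hare (all prey gone) → extinct.
Round 2: Goshawk (all prey gone) → extinct.
No further losses. Total secondary extinctions: 3.

3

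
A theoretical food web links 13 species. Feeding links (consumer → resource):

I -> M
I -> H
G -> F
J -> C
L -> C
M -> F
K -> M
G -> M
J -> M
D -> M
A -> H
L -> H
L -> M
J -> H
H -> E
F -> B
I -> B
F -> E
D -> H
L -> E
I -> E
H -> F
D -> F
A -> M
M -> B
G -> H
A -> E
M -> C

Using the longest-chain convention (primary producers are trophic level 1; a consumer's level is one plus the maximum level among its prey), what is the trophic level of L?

B is a producer → level 1.
F eats B (level 1); other prey at levels: E 1 → level 2.
M eats F (level 2); other prey at levels: B 1, C 1 → level 3.
L eats M (level 3); other prey at levels: C 1, E 1, H 3 → level 4.

Trophic level 4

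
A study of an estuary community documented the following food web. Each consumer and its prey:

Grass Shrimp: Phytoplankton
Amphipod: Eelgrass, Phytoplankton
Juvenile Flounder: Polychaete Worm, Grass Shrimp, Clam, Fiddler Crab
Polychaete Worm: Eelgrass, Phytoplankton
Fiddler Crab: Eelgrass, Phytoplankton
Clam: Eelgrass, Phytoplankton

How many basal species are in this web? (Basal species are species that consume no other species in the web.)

Basal species (no prey listed): Eelgrass, Phytoplankton.
Count: 2.

2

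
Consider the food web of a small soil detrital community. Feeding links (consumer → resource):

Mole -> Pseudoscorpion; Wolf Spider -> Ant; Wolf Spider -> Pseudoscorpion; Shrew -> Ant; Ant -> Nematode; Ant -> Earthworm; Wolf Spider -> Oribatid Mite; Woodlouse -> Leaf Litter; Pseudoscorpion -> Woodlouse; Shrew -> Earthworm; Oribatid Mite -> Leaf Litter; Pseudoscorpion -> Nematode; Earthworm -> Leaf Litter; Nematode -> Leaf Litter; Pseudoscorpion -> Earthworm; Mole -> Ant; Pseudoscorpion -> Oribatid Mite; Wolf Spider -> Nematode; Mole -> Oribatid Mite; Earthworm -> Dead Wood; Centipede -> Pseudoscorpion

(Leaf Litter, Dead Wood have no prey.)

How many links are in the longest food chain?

One longest chain: Leaf Litter → Woodlouse → Pseudoscorpion → Wolf Spider.
It has 4 species and 3 links.

3 links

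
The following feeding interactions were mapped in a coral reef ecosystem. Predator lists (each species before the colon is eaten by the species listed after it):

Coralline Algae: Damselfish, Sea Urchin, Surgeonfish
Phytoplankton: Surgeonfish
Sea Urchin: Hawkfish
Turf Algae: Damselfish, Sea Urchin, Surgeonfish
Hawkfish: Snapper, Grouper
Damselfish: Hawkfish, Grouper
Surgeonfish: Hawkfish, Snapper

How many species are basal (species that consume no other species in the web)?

Basal species (no prey listed): Turf Algae, Phytoplankton, Coralline Algae.
Count: 3.

3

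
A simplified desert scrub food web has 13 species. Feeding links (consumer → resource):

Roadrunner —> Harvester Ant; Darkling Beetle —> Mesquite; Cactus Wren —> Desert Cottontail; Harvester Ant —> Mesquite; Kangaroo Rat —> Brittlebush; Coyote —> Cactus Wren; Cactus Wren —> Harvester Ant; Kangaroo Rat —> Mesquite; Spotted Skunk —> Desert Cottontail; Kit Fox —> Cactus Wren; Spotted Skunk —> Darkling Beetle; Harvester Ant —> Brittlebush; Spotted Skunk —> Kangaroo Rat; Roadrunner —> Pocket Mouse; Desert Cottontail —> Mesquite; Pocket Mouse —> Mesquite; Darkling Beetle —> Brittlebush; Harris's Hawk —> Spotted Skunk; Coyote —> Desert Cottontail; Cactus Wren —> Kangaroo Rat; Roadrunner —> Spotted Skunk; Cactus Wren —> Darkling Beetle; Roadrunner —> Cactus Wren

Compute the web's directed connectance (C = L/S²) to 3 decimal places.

C = 0.136

The web has S = 13 species and L = 23 feeding links.
C = L / S² = 23 / 169 = 0.1361 ≈ 0.136.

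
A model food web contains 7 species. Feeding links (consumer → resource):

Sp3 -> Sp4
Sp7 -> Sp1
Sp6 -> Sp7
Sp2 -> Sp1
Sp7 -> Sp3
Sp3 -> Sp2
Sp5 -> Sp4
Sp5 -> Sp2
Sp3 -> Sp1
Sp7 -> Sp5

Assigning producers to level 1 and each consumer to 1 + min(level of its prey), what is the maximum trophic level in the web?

3

Producers (level 1): Sp4, Sp1.
Following each consumer down to its lowest-level prey: Sp1 → Sp7 → Sp6 (levels 1 through 3).
All prey of Sp6 (Sp7 2) are at level 2 or above, so Sp6 is at level 1 + 2 = 3.
Every consumer has at least one prey at level 2 or below, so none exceeds level 3.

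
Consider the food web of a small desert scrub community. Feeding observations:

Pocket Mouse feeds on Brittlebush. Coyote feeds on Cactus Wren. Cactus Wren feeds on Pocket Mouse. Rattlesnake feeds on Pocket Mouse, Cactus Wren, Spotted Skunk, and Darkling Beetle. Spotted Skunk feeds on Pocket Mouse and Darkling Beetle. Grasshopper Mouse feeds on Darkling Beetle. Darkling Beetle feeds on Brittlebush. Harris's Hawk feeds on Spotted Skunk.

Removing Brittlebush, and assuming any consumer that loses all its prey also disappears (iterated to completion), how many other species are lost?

8

Remove Brittlebush.
Round 1: Darkling Beetle (all prey gone), Pocket Mouse (all prey gone) → extinct.
Round 2: Spotted Skunk (all prey gone), Grasshopper Mouse (all prey gone), Cactus Wren (all prey gone) → extinct.
Round 3: Rattlesnake (all prey gone), Harris's Hawk (all prey gone), Coyote (all prey gone) → extinct.
No further losses. Total secondary extinctions: 8.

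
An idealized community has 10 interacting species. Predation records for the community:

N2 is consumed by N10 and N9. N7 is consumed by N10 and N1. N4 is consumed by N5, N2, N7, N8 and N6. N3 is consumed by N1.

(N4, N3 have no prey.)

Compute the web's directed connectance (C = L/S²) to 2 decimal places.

C = 0.10

The web has S = 10 species and L = 10 feeding links.
C = L / S² = 10 / 100 = 0.1000 ≈ 0.10.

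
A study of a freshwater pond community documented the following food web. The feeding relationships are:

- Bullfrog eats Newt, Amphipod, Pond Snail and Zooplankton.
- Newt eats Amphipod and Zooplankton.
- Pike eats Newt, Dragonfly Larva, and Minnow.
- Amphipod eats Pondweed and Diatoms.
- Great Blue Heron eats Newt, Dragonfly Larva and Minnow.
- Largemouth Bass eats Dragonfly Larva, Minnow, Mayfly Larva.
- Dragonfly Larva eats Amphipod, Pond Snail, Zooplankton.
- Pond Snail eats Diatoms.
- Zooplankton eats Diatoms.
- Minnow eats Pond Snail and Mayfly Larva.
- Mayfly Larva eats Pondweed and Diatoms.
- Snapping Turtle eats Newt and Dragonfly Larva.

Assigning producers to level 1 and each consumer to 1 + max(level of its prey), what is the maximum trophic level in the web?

4

Producers (level 1): Pondweed, Diatoms.
Diatoms → Pond Snail → Dragonfly Larva → Great Blue Heron gives Great Blue Heron level 4.
No species has a prey at level 4, so no species reaches level 5.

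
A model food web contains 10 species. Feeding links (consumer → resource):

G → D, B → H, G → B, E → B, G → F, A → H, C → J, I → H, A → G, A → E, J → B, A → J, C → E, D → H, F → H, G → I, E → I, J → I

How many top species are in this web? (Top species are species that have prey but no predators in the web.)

Top species (has prey, but nothing eats it): C, A.
Count: 2.

2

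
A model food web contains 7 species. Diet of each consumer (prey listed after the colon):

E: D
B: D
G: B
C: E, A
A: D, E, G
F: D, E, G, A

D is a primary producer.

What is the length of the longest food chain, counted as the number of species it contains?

One longest chain: D → B → G → A → F.
It has 5 species and 4 links.

5 species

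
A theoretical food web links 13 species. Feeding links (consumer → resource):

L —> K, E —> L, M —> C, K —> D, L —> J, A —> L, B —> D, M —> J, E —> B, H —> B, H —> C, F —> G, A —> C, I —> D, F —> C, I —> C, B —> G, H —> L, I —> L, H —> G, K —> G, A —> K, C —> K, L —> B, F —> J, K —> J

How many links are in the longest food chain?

One longest chain: D → B → L → E.
It has 4 species and 3 links.

3 links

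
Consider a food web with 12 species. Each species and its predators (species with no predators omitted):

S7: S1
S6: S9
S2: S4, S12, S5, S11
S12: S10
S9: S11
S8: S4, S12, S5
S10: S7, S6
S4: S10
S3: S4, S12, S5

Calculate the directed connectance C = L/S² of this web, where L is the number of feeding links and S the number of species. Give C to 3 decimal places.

The web has S = 12 species and L = 17 feeding links.
C = L / S² = 17 / 144 = 0.1181 ≈ 0.118.

C = 0.118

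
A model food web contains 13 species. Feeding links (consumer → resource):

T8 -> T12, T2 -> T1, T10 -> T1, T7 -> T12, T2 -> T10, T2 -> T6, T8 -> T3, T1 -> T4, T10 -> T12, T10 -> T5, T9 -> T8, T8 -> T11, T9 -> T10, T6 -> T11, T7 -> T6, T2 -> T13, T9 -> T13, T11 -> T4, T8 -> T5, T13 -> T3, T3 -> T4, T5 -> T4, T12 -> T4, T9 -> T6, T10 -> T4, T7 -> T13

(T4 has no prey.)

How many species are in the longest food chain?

One longest chain: T4 → T11 → T8 → T9.
It has 4 species and 3 links.

4 species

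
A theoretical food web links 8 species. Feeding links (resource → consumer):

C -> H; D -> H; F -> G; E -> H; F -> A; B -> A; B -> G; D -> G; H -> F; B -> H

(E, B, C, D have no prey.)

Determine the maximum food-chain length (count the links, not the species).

One longest chain: E → H → F → G.
It has 4 species and 3 links.

3 links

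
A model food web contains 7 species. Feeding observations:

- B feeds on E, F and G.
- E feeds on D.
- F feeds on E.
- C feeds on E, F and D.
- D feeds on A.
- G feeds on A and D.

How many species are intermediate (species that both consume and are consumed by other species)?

Intermediate species (has both prey and predators): D, G, E, F.
Count: 4.

4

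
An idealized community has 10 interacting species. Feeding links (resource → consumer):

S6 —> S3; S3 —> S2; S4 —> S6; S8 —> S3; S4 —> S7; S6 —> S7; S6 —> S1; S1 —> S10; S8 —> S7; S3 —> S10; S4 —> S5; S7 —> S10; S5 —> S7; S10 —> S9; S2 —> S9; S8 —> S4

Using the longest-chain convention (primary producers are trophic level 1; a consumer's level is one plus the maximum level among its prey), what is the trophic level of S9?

S8 is a producer → level 1.
S4 eats S8 → level 2.
S6 eats S4 → level 3.
S3 eats S6 (level 3); other prey at levels: S8 1 → level 4.
S2 eats S3 → level 5.
S9 eats S2 (level 5); other prey at levels: S10 5 → level 6.

Trophic level 6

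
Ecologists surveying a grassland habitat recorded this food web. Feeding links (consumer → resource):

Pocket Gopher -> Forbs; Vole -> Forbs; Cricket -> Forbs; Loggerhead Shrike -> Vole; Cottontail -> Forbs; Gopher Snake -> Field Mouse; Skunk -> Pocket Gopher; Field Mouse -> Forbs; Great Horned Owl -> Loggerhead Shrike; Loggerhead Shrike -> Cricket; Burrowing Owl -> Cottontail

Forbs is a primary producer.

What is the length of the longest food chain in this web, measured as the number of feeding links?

3 links

One longest chain: Forbs → Vole → Loggerhead Shrike → Great Horned Owl.
It has 4 species and 3 links.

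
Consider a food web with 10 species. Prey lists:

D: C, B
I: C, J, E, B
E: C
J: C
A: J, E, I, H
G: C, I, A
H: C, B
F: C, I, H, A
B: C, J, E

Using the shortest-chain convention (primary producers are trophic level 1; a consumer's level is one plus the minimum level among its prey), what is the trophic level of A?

C is a producer → level 1.
J eats C → level 2.
A eats J → level 3.
No prey of A is below level 2, so 3 is the minimum.

Trophic level 3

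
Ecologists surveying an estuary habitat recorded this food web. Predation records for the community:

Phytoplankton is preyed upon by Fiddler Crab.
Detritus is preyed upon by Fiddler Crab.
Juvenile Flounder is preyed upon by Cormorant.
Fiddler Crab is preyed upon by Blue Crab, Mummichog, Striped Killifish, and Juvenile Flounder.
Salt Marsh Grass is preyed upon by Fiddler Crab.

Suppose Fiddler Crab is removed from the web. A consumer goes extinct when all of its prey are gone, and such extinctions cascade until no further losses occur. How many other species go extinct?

5

Remove Fiddler Crab.
Round 1: Juvenile Flounder (all prey gone), Striped Killifish (all prey gone), Mummichog (all prey gone), Blue Crab (all prey gone) → extinct.
Round 2: Cormorant (all prey gone) → extinct.
No further losses. Total secondary extinctions: 5.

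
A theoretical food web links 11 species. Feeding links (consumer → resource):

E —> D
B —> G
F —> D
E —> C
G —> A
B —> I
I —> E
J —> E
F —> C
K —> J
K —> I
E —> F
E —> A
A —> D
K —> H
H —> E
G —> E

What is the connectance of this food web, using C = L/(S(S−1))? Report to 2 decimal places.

C = 0.15

The web has S = 11 species and L = 17 feeding links.
C = L / (S(S−1)) = 17 / 110 = 0.1545 ≈ 0.15.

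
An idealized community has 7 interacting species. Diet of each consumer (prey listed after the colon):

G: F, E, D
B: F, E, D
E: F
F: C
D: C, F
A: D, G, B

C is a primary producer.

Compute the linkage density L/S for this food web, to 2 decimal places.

L/S = 1.86

There are L = 13 links among S = 7 species.
L/S = 13/7 = 1.8571 ≈ 1.86.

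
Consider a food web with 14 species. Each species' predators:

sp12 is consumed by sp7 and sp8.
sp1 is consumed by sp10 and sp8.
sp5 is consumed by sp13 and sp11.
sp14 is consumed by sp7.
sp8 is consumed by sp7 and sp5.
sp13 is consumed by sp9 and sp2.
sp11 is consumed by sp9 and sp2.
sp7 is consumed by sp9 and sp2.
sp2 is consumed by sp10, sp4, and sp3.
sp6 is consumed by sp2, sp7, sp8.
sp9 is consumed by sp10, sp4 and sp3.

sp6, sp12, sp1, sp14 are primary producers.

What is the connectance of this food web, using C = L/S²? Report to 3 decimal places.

The web has S = 14 species and L = 24 feeding links.
C = L / S² = 24 / 196 = 0.1224 ≈ 0.122.

C = 0.122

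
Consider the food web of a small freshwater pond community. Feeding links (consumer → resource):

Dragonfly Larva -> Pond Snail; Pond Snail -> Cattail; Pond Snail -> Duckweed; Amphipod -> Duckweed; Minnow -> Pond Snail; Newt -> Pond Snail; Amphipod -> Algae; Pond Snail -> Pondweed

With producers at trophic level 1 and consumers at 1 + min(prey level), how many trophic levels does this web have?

3

Producers (level 1): Cattail, Pondweed, Algae, Duckweed.
Following each consumer down to its lowest-level prey: Cattail → Pond Snail → Newt (levels 1 through 3).
All prey of Newt (Pond Snail 2) are at level 2 or above, so Newt is at level 1 + 2 = 3.
Every consumer has at least one prey at level 2 or below, so none exceeds level 3.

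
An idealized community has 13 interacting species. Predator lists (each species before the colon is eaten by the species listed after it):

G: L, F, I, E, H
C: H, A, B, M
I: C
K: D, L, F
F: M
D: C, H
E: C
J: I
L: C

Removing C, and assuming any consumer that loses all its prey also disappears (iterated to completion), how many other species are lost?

2

Remove C.
Round 1: A (all prey gone), B (all prey gone) → extinct.
No further losses. Total secondary extinctions: 2.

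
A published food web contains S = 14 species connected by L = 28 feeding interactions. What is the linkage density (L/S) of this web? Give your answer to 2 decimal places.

There are L = 28 links among S = 14 species.
L/S = 28/14 = 2.0000 ≈ 2.00.

L/S = 2.00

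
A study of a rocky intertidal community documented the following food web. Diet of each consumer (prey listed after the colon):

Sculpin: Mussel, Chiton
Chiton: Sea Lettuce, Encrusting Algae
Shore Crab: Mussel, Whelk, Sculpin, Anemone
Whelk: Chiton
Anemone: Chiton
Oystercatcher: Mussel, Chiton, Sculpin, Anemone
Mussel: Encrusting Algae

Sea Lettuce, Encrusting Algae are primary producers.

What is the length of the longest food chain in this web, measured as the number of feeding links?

3 links

One longest chain: Sea Lettuce → Chiton → Whelk → Shore Crab.
It has 4 species and 3 links.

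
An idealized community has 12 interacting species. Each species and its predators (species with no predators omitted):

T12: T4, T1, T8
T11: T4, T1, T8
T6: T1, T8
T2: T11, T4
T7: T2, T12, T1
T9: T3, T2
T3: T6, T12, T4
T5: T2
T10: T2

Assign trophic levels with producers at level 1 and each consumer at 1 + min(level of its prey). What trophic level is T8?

T7 is a producer → level 1.
T12 eats T7 → level 2.
T8 eats T12 → level 3.
No prey of T8 is below level 2, so 3 is the minimum.

Trophic level 3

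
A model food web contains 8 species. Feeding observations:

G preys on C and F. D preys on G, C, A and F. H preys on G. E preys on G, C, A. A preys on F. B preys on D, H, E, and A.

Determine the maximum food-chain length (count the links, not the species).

3 links

One longest chain: F → G → H → B.
It has 4 species and 3 links.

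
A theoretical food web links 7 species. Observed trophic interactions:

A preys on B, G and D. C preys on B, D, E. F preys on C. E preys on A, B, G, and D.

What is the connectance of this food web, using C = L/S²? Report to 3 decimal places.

C = 0.224

The web has S = 7 species and L = 11 feeding links.
C = L / S² = 11 / 49 = 0.2245 ≈ 0.224.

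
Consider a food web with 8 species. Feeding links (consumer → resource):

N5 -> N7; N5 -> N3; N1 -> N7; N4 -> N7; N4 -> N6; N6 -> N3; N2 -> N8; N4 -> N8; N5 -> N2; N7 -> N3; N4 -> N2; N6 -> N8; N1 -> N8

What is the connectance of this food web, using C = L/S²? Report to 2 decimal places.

The web has S = 8 species and L = 13 feeding links.
C = L / S² = 13 / 64 = 0.2031 ≈ 0.20.

C = 0.20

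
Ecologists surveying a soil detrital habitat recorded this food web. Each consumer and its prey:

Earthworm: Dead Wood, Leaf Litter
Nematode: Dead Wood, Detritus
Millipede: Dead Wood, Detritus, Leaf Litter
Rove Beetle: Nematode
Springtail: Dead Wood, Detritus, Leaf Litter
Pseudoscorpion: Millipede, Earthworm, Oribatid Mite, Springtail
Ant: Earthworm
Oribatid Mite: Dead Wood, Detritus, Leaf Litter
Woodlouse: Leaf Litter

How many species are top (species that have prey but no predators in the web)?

4

Top species (has prey, but nothing eats it): Woodlouse, Ant, Rove Beetle, Pseudoscorpion.
Count: 4.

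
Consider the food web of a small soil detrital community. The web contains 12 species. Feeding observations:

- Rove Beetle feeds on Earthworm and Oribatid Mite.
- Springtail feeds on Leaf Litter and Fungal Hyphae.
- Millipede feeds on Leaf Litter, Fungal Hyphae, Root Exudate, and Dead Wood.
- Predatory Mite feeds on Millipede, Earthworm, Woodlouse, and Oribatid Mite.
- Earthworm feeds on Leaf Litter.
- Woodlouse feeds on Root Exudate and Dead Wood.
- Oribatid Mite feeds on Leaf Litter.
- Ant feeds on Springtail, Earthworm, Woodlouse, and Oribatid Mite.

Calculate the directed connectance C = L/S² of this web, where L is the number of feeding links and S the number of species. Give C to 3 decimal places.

C = 0.139

The web has S = 12 species and L = 20 feeding links.
C = L / S² = 20 / 144 = 0.1389 ≈ 0.139.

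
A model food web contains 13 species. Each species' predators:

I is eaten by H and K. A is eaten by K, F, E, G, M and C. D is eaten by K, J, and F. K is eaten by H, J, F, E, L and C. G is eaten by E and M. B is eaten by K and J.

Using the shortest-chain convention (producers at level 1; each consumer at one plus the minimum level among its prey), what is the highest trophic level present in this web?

Producers (level 1): I, A, D, B.
Following each consumer down to its lowest-level prey: I → K → L (levels 1 through 3).
All prey of L (K 2) are at level 2 or above, so L is at level 1 + 2 = 3.
Every consumer has at least one prey at level 2 or below, so none exceeds level 3.

3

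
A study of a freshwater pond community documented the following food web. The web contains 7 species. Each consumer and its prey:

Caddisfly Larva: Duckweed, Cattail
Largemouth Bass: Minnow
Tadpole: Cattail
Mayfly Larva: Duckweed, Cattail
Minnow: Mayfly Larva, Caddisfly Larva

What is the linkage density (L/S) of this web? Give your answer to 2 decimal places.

There are L = 8 links among S = 7 species.
L/S = 8/7 = 1.1429 ≈ 1.14.

L/S = 1.14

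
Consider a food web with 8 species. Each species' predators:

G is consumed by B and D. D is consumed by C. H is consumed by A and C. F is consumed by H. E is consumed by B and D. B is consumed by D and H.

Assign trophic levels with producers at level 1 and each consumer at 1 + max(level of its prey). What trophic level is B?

G is a producer → level 1.
B eats G (level 1); other prey at levels: E 1 → level 2.

Trophic level 2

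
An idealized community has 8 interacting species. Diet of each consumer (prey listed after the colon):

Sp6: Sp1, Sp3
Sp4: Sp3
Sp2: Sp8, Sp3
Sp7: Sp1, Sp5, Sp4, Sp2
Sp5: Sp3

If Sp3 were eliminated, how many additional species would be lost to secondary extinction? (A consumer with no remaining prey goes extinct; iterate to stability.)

Remove Sp3.
Round 1: Sp5 (all prey gone), Sp4 (all prey gone) → extinct.
No further losses. Total secondary extinctions: 2.

2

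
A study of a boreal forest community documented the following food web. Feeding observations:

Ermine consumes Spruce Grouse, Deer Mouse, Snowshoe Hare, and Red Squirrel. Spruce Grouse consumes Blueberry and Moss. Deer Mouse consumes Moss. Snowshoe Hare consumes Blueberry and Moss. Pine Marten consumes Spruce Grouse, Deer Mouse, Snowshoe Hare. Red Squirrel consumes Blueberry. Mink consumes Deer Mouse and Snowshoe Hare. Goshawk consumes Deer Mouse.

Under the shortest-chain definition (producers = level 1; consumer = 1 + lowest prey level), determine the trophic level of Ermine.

Trophic level 3

Blueberry is a producer → level 1.
Snowshoe Hare eats Blueberry → level 2.
Ermine eats Snowshoe Hare → level 3.
No prey of Ermine is below level 2, so 3 is the minimum.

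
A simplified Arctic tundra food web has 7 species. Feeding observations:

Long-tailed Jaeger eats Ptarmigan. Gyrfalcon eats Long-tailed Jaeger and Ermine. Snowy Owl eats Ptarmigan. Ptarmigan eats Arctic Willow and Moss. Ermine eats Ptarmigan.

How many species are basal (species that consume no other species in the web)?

Basal species (no prey listed): Arctic Willow, Moss.
Count: 2.

2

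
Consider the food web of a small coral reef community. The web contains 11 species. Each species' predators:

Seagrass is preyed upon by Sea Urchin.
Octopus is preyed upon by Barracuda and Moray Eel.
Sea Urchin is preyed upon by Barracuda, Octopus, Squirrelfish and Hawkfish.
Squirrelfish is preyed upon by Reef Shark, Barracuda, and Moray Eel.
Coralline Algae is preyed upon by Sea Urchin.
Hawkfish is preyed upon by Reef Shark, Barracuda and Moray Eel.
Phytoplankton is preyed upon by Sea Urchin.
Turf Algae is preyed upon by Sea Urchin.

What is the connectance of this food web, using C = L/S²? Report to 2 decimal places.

C = 0.13

The web has S = 11 species and L = 16 feeding links.
C = L / S² = 16 / 121 = 0.1322 ≈ 0.13.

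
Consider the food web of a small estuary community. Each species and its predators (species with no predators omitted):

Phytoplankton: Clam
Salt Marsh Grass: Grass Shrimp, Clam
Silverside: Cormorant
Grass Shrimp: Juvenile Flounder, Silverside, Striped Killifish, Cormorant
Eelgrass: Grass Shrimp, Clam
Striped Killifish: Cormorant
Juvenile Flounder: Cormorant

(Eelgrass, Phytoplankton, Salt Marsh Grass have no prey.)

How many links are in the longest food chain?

3 links

One longest chain: Eelgrass → Grass Shrimp → Juvenile Flounder → Cormorant.
It has 4 species and 3 links.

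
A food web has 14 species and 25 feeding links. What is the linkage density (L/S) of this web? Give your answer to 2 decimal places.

There are L = 25 links among S = 14 species.
L/S = 25/14 = 1.7857 ≈ 1.79.

L/S = 1.79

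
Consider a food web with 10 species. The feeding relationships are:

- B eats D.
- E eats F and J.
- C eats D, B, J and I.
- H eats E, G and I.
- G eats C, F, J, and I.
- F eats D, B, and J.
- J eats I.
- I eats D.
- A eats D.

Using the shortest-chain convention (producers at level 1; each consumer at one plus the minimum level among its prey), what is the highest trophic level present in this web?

Producers (level 1): D.
Following each consumer down to its lowest-level prey: D → I → H (levels 1 through 3).
All prey of H (I 2, G 3, E 3) are at level 2 or above, so H is at level 1 + 2 = 3.
Every consumer has at least one prey at level 2 or below, so none exceeds level 3.

3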